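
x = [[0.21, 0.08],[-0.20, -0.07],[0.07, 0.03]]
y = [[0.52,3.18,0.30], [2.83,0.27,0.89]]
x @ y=[[0.34, 0.69, 0.13], [-0.30, -0.65, -0.12], [0.12, 0.23, 0.05]]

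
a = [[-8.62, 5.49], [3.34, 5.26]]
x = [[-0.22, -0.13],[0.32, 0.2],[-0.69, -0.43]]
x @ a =[[1.46,  -1.89], [-2.09,  2.81], [4.51,  -6.05]]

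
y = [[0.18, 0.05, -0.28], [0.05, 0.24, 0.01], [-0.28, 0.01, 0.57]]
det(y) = 0.00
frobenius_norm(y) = 0.76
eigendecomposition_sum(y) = [[0.15,  0.01,  -0.29], [0.01,  0.00,  -0.02], [-0.29,  -0.02,  0.56]] + [[0.02, -0.00, 0.01], [-0.00, 0.00, -0.0], [0.01, -0.0, 0.00]] + [[0.01, 0.04, 0.01], [0.04, 0.24, 0.03], [0.01, 0.03, 0.00]]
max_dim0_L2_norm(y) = 0.64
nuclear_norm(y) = 0.99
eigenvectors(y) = [[0.46, 0.87, 0.18], [0.03, -0.22, 0.98], [-0.89, 0.45, 0.13]]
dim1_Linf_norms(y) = [0.28, 0.24, 0.57]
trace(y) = 0.99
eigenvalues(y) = [0.72, 0.02, 0.25]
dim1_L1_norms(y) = [0.51, 0.3, 0.86]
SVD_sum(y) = [[0.15, 0.01, -0.29], [0.01, 0.00, -0.02], [-0.29, -0.02, 0.56]] + [[0.01, 0.04, 0.01], [0.04, 0.24, 0.03], [0.01, 0.03, 0.0]] + [[0.02, -0.00, 0.01],[-0.00, 0.0, -0.0],[0.01, -0.00, 0.00]]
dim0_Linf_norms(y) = [0.28, 0.24, 0.57]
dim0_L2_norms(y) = [0.34, 0.25, 0.64]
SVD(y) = [[-0.46,-0.18,0.87], [-0.03,-0.98,-0.22], [0.89,-0.13,0.45]] @ diag([0.7166420443863231, 0.2506129373385489, 0.022745018275127968]) @ [[-0.46, -0.03, 0.89], [-0.18, -0.98, -0.13], [0.87, -0.22, 0.45]]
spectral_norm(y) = 0.72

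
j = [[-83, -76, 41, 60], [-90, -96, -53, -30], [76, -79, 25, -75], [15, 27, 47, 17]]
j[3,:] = [15, 27, 47, 17]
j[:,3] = [60, -30, -75, 17]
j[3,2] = 47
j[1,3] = -30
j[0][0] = -83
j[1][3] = -30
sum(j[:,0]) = -82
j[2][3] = -75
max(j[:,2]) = 47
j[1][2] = -53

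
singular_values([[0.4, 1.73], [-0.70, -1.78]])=[2.6, 0.19]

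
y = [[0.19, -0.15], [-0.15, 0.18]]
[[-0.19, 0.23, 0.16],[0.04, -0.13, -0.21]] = y @ [[-2.29, 1.95, -0.24], [-1.66, 0.91, -1.38]]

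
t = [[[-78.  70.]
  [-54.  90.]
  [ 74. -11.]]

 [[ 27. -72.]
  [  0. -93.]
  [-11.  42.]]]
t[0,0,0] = -78.0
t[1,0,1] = -72.0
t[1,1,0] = 0.0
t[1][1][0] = 0.0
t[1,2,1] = 42.0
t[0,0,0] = -78.0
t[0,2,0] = 74.0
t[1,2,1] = 42.0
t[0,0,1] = 70.0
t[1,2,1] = 42.0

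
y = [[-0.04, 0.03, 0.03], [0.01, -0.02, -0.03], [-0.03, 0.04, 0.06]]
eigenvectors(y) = [[0.17, -0.95, 0.41], [-0.46, 0.00, 0.85], [0.87, -0.32, -0.34]]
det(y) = 0.00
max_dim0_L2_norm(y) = 0.07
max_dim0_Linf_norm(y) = 0.06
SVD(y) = [[-0.55,-0.82,-0.16], [0.36,-0.4,0.84], [-0.76,0.4,0.51]] @ diag([0.10238277183975025, 0.020388786668575985, 0.0014371529469559654]) @ [[0.47, -0.53, -0.71], [0.82, -0.03, 0.57], [-0.32, -0.85, 0.42]]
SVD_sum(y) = [[-0.03, 0.03, 0.04], [0.02, -0.02, -0.03], [-0.04, 0.04, 0.06]] + [[-0.01,0.0,-0.01], [-0.01,0.0,-0.00], [0.01,-0.0,0.00]] + [[0.0, 0.00, -0.00], [-0.00, -0.00, 0.00], [-0.0, -0.0, 0.00]]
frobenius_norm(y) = 0.10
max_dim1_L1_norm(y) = 0.13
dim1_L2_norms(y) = [0.06, 0.04, 0.08]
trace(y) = 0.00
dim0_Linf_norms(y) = [0.04, 0.04, 0.06]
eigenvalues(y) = [0.03, -0.03, -0.0]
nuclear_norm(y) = 0.12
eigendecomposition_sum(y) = [[-0.00, 0.01, 0.01], [0.01, -0.02, -0.03], [-0.02, 0.03, 0.05]] + [[-0.04,  0.03,  0.02], [0.00,  -0.00,  -0.00], [-0.01,  0.01,  0.01]] + [[0.00, -0.0, -0.00], [0.00, -0.00, -0.00], [-0.00, 0.0, 0.00]]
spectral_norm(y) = 0.10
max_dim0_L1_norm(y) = 0.12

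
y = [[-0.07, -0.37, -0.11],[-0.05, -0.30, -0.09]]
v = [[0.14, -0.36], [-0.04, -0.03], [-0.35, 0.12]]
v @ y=[[0.01,0.06,0.02], [0.00,0.02,0.01], [0.02,0.09,0.03]]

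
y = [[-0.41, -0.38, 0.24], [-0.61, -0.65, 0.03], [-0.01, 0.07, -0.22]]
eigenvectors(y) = [[0.53+0.00j,0.57+0.07j,(0.57-0.07j)], [(0.84+0j),(-0.68+0j),-0.68-0.00j], [(-0.07+0j),(-0.4+0.22j),-0.40-0.22j]]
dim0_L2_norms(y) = [0.74, 0.76, 0.33]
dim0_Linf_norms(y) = [0.61, 0.65, 0.24]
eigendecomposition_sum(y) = [[-0.39+0.00j, -0.40+0.00j, 0.13-0.00j], [-0.61+0.00j, (-0.63+0j), (0.2-0j)], [0.05-0.00j, 0.05-0.00j, -0.02+0.00j]] + [[-0.01+0.07j, (0.01-0.04j), (0.06+0.14j)], [-0.09j, -0.01+0.04j, -0.09-0.15j], [-0.03-0.05j, 0.01+0.03j, -0.10-0.06j]] + [[(-0.01-0.07j), (0.01+0.04j), (0.06-0.14j)], [0.00+0.09j, (-0.01-0.04j), (-0.09+0.15j)], [(-0.03+0.05j), 0.01-0.03j, (-0.1+0.06j)]]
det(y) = -0.02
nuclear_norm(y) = 1.41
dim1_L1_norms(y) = [1.03, 1.29, 0.3]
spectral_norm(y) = 1.07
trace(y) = -1.28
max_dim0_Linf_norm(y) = 0.65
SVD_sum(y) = [[-0.41, -0.42, 0.1], [-0.61, -0.63, 0.14], [0.05, 0.06, -0.01]] + [[0.02, 0.01, 0.14], [-0.02, -0.01, -0.11], [-0.04, -0.01, -0.21]] + [[-0.03, 0.03, 0.00], [0.02, -0.02, -0.0], [-0.03, 0.03, 0.00]]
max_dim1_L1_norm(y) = 1.29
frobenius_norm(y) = 1.10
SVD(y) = [[-0.55, -0.51, -0.66],  [-0.83, 0.41, 0.38],  [0.07, 0.76, -0.65]] @ diag([1.0658486814616603, 0.28138064982141425, 0.06157530456700326]) @ [[0.69, 0.71, -0.16], [-0.17, -0.06, -0.98], [0.71, -0.70, -0.07]]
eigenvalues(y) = [(-1.04+0j), (-0.12+0.06j), (-0.12-0.06j)]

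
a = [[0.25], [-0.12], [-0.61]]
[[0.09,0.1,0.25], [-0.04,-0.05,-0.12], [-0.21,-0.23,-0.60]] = a @ [[0.35, 0.38, 0.99]]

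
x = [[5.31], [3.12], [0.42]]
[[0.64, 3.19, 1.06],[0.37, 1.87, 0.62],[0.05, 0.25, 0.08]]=x @ [[0.12, 0.6, 0.2]]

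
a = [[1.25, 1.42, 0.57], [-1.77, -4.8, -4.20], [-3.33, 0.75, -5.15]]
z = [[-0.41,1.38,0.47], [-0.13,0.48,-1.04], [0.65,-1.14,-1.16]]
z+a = [[0.84, 2.8, 1.04], [-1.9, -4.32, -5.24], [-2.68, -0.39, -6.31]]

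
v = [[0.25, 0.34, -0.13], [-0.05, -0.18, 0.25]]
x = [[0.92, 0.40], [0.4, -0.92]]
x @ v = [[0.21, 0.24, -0.02], [0.15, 0.3, -0.28]]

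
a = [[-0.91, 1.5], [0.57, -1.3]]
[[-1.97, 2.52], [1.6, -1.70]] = a@ [[0.52, -2.23], [-1.00, 0.33]]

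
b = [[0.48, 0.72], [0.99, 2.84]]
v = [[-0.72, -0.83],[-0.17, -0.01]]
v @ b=[[-1.17, -2.88], [-0.09, -0.15]]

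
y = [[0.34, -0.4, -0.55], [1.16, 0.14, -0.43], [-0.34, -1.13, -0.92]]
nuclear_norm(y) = 2.94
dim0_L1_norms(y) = [1.84, 1.67, 1.9]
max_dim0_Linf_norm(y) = 1.16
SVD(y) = [[0.40, 0.29, -0.87], [0.09, 0.93, 0.36], [0.91, -0.22, 0.35]] @ diag([1.6118233383546565, 1.3300847682664678, 0.0001875120980738591]) @ [[-0.05, -0.73, -0.68],[0.94, 0.19, -0.27],[0.33, -0.65, 0.68]]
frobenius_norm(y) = 2.09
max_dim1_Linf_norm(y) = 1.16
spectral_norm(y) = 1.61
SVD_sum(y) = [[-0.03, -0.48, -0.44], [-0.01, -0.1, -0.09], [-0.07, -1.07, -1.0]] + [[0.37, 0.08, -0.11], [1.17, 0.24, -0.34], [-0.27, -0.06, 0.08]] + [[-0.0, 0.0, -0.00], [0.00, -0.00, 0.00], [0.0, -0.00, 0.00]]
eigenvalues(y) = [0.59, -0.0, -1.03]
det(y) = 0.00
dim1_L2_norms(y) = [0.76, 1.25, 1.5]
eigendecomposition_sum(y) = [[0.12, 0.01, -0.05], [1.17, 0.12, -0.46], [-0.91, -0.09, 0.36]] + [[-0.0, 0.0, 0.0], [0.0, -0.0, -0.0], [-0.0, 0.00, 0.00]] + [[0.22, -0.41, -0.50],[-0.01, 0.03, 0.03],[0.57, -1.04, -1.28]]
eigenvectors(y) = [[-0.08, -0.33, 0.37], [-0.79, 0.65, -0.02], [0.61, -0.68, 0.93]]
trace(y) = -0.44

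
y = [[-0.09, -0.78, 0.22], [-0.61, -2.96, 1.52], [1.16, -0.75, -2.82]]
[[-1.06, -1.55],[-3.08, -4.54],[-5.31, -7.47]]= y@[[-1.03, -1.49],[1.76, 2.54],[0.99, 1.36]]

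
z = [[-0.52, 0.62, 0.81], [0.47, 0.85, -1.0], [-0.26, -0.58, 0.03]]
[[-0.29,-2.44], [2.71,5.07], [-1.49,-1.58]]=z @ [[1.97, 2.35], [1.66, 1.53], [-0.37, -2.67]]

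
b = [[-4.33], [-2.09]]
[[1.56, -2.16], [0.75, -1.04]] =b@[[-0.36,  0.50]]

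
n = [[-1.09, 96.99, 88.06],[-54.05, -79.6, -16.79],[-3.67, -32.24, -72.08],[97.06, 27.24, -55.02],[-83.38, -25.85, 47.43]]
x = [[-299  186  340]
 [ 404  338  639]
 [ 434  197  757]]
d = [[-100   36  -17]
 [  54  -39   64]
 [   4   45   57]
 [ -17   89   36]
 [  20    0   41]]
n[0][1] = 96.99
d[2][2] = 57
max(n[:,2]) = 88.06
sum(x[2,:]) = 1388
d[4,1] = 0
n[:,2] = [88.06, -16.79, -72.08, -55.02, 47.43]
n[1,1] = -79.6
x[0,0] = -299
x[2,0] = 434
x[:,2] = [340, 639, 757]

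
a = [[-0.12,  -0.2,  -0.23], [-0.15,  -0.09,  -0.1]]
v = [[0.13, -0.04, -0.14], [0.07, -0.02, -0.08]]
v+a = [[0.01, -0.24, -0.37], [-0.08, -0.11, -0.18]]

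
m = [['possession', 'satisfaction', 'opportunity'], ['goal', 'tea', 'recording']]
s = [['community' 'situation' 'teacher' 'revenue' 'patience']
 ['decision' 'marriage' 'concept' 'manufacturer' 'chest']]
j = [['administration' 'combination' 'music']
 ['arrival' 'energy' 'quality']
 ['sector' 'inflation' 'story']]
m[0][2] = 'opportunity'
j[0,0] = 'administration'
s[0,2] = 'teacher'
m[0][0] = 'possession'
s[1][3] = 'manufacturer'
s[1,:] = ['decision', 'marriage', 'concept', 'manufacturer', 'chest']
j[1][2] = 'quality'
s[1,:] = ['decision', 'marriage', 'concept', 'manufacturer', 'chest']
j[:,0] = ['administration', 'arrival', 'sector']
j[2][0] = 'sector'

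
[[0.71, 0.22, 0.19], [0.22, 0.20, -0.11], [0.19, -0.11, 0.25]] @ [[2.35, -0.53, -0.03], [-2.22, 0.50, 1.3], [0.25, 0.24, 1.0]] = [[1.23,-0.22,0.45], [0.05,-0.04,0.14], [0.75,-0.10,0.10]]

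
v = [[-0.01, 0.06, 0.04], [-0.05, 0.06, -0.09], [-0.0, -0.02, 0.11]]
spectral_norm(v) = 0.16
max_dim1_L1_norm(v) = 0.2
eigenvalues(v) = [(0.01+0.05j), (0.01-0.05j), (0.13+0j)]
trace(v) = 0.16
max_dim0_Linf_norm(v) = 0.11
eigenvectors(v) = [[0.78+0.00j, 0.78-0.00j, -0.13+0.00j], [0.30+0.54j, (0.3-0.54j), (-0.74+0j)], [0.01+0.12j, 0.01-0.12j, 0.66+0.00j]]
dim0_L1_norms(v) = [0.06, 0.14, 0.24]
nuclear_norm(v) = 0.26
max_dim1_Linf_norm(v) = 0.11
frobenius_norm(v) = 0.18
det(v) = 0.00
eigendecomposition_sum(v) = [[-0.00+0.03j,(0.03-0.01j),(0.03-0j)], [-0.02+0.01j,(0.02+0.02j),0.02+0.02j], [(-0-0j),0.00+0.00j,0.00+0.00j]] + [[-0.00-0.03j, 0.03+0.01j, (0.03+0j)], [(-0.02-0.01j), 0.02-0.02j, (0.02-0.02j)], [-0.00+0.00j, 0.00-0.00j, 0.00-0.00j]] + [[(-0+0j), 0.00-0.00j, -0.02+0.00j],[(-0.01+0j), 0.03-0.00j, -0.12+0.00j],[0.01-0.00j, -0.02+0.00j, (0.11-0j)]]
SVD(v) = [[-0.09,0.86,0.51], [0.72,0.41,-0.56], [-0.68,0.32,-0.66]] @ diag([0.15701662399483446, 0.08197531860989982, 0.025016533094539536]) @ [[-0.22, 0.33, -0.92],[-0.35, 0.85, 0.39],[0.91, 0.41, -0.07]]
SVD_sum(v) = [[0.00, -0.00, 0.01], [-0.03, 0.04, -0.1], [0.02, -0.04, 0.1]] + [[-0.02, 0.06, 0.03], [-0.01, 0.03, 0.01], [-0.01, 0.02, 0.01]] + [[0.01, 0.01, -0.0], [-0.01, -0.01, 0.0], [-0.01, -0.01, 0.0]]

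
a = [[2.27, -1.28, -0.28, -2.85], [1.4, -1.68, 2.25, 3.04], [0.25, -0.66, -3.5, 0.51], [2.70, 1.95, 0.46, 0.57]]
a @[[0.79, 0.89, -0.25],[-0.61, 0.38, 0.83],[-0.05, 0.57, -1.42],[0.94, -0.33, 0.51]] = [[-0.09, 2.31, -2.69], [4.88, 0.89, -3.39], [1.25, -2.19, 4.62], [1.46, 3.22, 0.58]]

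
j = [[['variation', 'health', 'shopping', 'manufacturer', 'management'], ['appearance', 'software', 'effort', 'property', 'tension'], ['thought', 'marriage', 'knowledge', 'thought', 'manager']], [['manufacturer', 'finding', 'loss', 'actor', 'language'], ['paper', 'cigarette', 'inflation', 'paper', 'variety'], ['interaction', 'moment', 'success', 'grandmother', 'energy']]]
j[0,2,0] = 'thought'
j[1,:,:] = [['manufacturer', 'finding', 'loss', 'actor', 'language'], ['paper', 'cigarette', 'inflation', 'paper', 'variety'], ['interaction', 'moment', 'success', 'grandmother', 'energy']]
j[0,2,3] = 'thought'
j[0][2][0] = 'thought'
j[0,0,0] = 'variation'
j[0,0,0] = 'variation'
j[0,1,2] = 'effort'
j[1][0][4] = 'language'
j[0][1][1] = 'software'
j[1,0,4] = 'language'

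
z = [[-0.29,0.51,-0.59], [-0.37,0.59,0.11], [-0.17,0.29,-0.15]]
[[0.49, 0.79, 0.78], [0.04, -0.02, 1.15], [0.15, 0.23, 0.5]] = z @ [[-1.70,-0.10,-1.42], [-0.86,0.13,1.01], [-0.74,-1.18,0.25]]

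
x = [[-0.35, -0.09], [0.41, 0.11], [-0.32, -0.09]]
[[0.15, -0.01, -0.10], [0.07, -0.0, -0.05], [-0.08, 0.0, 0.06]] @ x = [[-0.02, -0.01],  [-0.01, -0.00],  [0.01, 0.0]]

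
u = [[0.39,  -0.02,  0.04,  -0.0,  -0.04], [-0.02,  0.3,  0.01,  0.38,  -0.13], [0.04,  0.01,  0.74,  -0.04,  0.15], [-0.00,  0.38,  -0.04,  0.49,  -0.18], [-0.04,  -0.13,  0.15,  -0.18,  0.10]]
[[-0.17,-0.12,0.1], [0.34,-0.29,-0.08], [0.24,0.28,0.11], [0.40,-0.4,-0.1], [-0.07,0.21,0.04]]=u@ [[-0.52, -0.39, 0.15], [0.62, -0.45, -0.49], [0.48, 0.43, 0.26], [0.15, -0.52, -0.00], [-0.6, -0.24, -0.53]]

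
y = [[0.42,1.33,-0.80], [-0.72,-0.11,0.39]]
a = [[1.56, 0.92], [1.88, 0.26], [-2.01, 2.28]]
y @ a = [[4.76, -1.09], [-2.11, 0.20]]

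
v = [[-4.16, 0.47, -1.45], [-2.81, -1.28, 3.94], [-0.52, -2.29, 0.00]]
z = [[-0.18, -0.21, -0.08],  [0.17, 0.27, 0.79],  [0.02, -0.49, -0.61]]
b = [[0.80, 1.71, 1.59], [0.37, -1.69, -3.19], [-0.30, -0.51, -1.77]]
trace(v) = -5.44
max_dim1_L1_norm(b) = 5.25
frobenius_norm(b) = 4.77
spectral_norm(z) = 1.15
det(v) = -46.86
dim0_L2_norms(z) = [0.25, 0.6, 1.0]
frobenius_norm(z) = 1.19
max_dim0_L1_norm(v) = 7.49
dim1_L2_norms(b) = [2.47, 3.63, 1.87]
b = v @ z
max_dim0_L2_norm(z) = 1.0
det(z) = -0.06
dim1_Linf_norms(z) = [0.21, 0.79, 0.61]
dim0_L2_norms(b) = [0.93, 2.46, 3.98]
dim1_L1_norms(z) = [0.47, 1.23, 1.12]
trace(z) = -0.52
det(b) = 2.74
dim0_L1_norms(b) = [1.47, 3.91, 6.55]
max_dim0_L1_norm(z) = 1.48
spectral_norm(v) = 5.40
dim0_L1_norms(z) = [0.37, 0.97, 1.48]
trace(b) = -2.66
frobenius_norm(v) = 7.09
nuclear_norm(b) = 6.25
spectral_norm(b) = 4.61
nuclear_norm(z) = 1.60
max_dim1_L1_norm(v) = 8.03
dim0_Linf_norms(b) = [0.8, 1.71, 3.19]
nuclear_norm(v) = 11.60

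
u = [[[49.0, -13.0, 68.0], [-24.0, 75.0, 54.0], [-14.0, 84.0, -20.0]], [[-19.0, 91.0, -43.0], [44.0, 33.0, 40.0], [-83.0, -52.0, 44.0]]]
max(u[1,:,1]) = 91.0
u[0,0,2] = 68.0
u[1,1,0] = 44.0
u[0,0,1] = -13.0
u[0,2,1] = 84.0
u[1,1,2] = 40.0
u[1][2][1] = -52.0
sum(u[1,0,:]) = 29.0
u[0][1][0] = -24.0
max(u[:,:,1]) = 91.0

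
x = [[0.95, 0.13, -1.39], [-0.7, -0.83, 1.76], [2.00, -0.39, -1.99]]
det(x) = -0.19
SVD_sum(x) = [[1.02, 0.08, -1.34], [-1.12, -0.09, 1.48], [1.67, 0.14, -2.21]] + [[-0.04,0.07,-0.03], [0.43,-0.73,0.28], [0.32,-0.53,0.21]] + [[-0.03, -0.02, -0.02], [-0.01, -0.01, -0.01], [0.01, 0.01, 0.01]]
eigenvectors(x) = [[(-0.6+0j), -0.32+0.23j, (-0.32-0.23j)], [(-0.62+0j), (0.69+0j), (0.69-0j)], [(-0.5+0j), (-0.15+0.59j), (-0.15-0.59j)]]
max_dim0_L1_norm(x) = 5.14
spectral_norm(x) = 3.74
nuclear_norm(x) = 4.90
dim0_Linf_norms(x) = [2.0, 0.83, 1.99]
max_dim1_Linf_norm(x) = 2.0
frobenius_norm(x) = 3.90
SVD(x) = [[-0.45, 0.08, -0.89], [0.50, -0.8, -0.32], [-0.74, -0.59, 0.32]] @ diag([3.7414212719707423, 1.1135103018114436, 0.0454056538840059]) @ [[-0.6, -0.05, 0.80], [-0.48, 0.82, -0.32], [0.63, 0.58, 0.52]]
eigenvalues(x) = [(-0.08+0j), (-0.9+1.26j), (-0.9-1.26j)]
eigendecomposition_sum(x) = [[-0.07-0.00j, (-0.03-0j), (0.03+0j)], [(-0.08-0j), -0.03-0.00j, 0.03+0.00j], [-0.06-0.00j, -0.02-0.00j, (0.02+0j)]] + [[(0.51+0.42j), (0.08-0.28j), -0.71-0.16j], [(-0.31-1.14j), -0.40+0.32j, 0.87+0.97j], [(1.03-0.01j), -0.18-0.41j, (-1.01+0.52j)]] + [[0.51-0.42j,(0.08+0.28j),-0.71+0.16j], [(-0.31+1.14j),-0.40-0.32j,(0.87-0.97j)], [1.03+0.01j,-0.18+0.41j,-1.01-0.52j]]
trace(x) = -1.87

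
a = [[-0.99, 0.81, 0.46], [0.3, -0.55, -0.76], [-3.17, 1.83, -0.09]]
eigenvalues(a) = [(-0.81+1.62j), (-0.81-1.62j), (-0+0j)]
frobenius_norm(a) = 4.03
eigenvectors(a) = [[(-0.21+0.23j), (-0.21-0.23j), -0.47+0.00j],[-0.02-0.37j, -0.02+0.37j, -0.79+0.00j],[-0.87+0.00j, (-0.87-0j), 0.39+0.00j]]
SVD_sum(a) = [[-1.09, 0.68, 0.06], [0.49, -0.30, -0.03], [-3.1, 1.92, 0.17]] + [[0.10, 0.13, 0.40],[-0.19, -0.25, -0.73],[-0.07, -0.09, -0.26]] + [[-0.0, -0.00, 0.0],[-0.0, -0.0, 0.00],[0.0, 0.0, -0.00]]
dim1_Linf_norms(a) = [0.99, 0.76, 3.17]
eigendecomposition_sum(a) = [[(-0.49+0.32j), (0.41-0.08j), 0.23+0.23j], [0.15-0.68j, (-0.27+0.4j), -0.38-0.00j], [(-1.59-0.43j), (0.91+0.69j), (-0.04+0.9j)]] + [[(-0.49-0.32j),(0.41+0.08j),0.23-0.23j], [0.15+0.68j,-0.27-0.40j,(-0.38+0j)], [-1.59+0.43j,(0.91-0.69j),-0.04-0.90j]] + [[(-0+0j), (-0+0j), -0j],[(-0+0j), -0.00+0.00j, 0.00-0.00j],[0.00-0.00j, -0j, -0.00+0.00j]]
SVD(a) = [[-0.33,0.46,-0.83],[0.15,-0.84,-0.52],[-0.93,-0.29,0.21]] @ diag([3.9141447987874436, 0.9504052777235141, 0.000549727654705518]) @ [[0.85, -0.52, -0.05], [0.24, 0.31, 0.92], [0.47, 0.79, -0.39]]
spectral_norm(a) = 3.91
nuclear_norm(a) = 4.87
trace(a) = -1.63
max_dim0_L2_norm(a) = 3.33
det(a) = -0.00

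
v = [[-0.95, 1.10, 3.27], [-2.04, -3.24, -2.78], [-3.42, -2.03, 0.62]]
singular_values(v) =[5.83, 4.18, 0.15]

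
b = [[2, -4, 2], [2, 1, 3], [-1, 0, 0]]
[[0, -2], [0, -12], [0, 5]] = b @ [[0, -5], [0, -2], [0, 0]]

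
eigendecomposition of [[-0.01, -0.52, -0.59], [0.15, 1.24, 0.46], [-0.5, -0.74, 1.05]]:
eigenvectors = [[0.94+0.00j, (0.21-0.35j), (0.21+0.35j)], [-0.21+0.00j, -0.03+0.63j, -0.03-0.63j], [0.28+0.00j, (-0.66+0j), (-0.66-0j)]]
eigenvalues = [(-0.07+0j), (1.18+0.44j), (1.18-0.44j)]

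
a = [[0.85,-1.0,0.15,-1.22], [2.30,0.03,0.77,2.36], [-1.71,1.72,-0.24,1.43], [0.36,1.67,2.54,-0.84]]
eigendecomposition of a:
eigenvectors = [[-0.43, 0.5, 0.16, -0.03], [0.29, 0.59, 0.77, -0.77], [0.66, -0.57, -0.47, 0.24], [0.55, -0.27, -0.41, 0.60]]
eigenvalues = [2.82, 0.16, -1.21, -1.97]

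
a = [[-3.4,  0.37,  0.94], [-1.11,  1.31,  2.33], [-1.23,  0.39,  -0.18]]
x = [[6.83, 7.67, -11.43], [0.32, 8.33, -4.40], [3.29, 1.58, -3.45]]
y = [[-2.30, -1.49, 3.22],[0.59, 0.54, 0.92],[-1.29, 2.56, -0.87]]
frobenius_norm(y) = 5.32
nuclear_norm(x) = 23.85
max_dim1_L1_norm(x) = 25.93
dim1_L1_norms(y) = [7.01, 2.05, 4.72]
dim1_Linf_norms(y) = [3.22, 0.92, 2.56]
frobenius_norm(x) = 18.71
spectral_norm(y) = 4.38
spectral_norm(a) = 4.28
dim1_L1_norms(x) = [25.93, 13.05, 8.32]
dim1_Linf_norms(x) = [11.43, 8.33, 3.45]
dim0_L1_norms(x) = [10.44, 17.58, 19.28]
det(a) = 3.86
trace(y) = -2.63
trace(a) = -2.27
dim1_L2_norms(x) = [15.37, 9.43, 5.02]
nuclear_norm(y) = 8.36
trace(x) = 11.71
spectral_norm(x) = 17.93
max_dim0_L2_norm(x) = 12.72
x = a @ y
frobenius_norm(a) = 4.76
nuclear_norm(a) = 6.76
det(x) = 56.10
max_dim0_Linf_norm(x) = 11.43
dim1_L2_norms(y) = [4.23, 1.22, 3.0]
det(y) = 14.61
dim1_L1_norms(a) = [4.71, 4.75, 1.8]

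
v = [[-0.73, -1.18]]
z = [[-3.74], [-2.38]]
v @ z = [[5.54]]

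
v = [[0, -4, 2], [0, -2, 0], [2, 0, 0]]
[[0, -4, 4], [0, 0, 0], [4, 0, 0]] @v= [[8, 8, 0], [0, 0, 0], [0, -16, 8]]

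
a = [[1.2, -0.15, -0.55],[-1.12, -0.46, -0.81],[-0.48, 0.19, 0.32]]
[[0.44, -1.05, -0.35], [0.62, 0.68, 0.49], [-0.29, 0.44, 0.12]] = a@ [[0.04, -0.77, -0.34],[-0.38, -0.01, -0.12],[-0.61, 0.23, -0.07]]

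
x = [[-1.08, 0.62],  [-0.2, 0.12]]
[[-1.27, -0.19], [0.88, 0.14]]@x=[[1.41, -0.81],[-0.98, 0.56]]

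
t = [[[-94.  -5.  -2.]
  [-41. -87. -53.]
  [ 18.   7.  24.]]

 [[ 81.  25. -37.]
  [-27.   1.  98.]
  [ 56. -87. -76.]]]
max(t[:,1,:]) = 98.0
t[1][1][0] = -27.0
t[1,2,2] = -76.0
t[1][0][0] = 81.0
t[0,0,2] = -2.0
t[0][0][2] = -2.0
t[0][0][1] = -5.0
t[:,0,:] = [[-94.0, -5.0, -2.0], [81.0, 25.0, -37.0]]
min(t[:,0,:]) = -94.0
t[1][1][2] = 98.0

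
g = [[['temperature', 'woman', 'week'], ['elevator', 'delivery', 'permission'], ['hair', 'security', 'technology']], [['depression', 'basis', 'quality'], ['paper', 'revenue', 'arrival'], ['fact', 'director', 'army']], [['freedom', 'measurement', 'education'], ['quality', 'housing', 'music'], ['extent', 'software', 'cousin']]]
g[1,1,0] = 'paper'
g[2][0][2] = 'education'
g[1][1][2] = 'arrival'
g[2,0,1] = 'measurement'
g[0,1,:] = ['elevator', 'delivery', 'permission']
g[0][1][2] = 'permission'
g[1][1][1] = 'revenue'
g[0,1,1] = 'delivery'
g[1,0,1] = 'basis'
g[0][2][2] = 'technology'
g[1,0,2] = 'quality'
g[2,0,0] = 'freedom'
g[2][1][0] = 'quality'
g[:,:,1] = [['woman', 'delivery', 'security'], ['basis', 'revenue', 'director'], ['measurement', 'housing', 'software']]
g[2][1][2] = 'music'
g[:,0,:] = [['temperature', 'woman', 'week'], ['depression', 'basis', 'quality'], ['freedom', 'measurement', 'education']]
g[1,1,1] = 'revenue'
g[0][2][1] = 'security'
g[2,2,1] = 'software'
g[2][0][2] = 'education'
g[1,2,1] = 'director'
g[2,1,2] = 'music'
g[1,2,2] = 'army'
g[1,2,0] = 'fact'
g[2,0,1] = 'measurement'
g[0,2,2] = 'technology'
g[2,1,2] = 'music'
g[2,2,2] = 'cousin'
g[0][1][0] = 'elevator'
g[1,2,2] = 'army'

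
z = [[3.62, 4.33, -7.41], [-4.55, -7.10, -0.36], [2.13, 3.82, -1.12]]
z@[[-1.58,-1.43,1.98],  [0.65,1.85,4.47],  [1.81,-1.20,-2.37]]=[[-16.32, 11.73, 44.08],[1.92, -6.20, -39.89],[-2.91, 5.37, 23.95]]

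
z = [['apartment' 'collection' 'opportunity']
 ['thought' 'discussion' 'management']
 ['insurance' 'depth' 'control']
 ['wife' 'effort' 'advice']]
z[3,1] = 'effort'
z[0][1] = 'collection'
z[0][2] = 'opportunity'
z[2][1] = 'depth'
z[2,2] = 'control'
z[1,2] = 'management'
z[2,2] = 'control'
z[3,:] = ['wife', 'effort', 'advice']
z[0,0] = 'apartment'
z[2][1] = 'depth'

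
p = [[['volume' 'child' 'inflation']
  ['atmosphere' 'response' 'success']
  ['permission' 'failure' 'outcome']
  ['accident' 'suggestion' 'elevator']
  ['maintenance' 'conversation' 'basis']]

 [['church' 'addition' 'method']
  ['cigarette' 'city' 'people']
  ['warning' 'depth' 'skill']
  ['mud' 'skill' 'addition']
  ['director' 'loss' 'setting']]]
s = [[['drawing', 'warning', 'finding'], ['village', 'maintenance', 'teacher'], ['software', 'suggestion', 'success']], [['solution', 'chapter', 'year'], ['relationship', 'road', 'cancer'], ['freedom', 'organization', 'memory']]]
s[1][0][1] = 'chapter'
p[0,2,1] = 'failure'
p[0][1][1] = 'response'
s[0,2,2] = 'success'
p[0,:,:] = [['volume', 'child', 'inflation'], ['atmosphere', 'response', 'success'], ['permission', 'failure', 'outcome'], ['accident', 'suggestion', 'elevator'], ['maintenance', 'conversation', 'basis']]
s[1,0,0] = 'solution'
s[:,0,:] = [['drawing', 'warning', 'finding'], ['solution', 'chapter', 'year']]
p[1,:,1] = ['addition', 'city', 'depth', 'skill', 'loss']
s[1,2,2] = 'memory'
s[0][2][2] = 'success'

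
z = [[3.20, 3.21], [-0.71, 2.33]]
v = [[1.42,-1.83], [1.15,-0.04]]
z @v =[[8.24,-5.98], [1.67,1.21]]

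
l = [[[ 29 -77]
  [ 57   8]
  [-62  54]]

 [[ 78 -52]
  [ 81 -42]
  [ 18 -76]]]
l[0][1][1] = 8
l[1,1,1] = -42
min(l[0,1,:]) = 8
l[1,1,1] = -42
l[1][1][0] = 81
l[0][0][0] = 29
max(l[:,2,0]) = 18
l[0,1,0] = 57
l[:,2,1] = [54, -76]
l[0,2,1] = 54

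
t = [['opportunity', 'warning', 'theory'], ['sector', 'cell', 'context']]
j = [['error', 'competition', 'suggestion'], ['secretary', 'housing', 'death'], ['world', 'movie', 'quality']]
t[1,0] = 'sector'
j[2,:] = ['world', 'movie', 'quality']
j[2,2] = 'quality'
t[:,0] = ['opportunity', 'sector']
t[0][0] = 'opportunity'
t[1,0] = 'sector'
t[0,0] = 'opportunity'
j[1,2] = 'death'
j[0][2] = 'suggestion'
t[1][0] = 'sector'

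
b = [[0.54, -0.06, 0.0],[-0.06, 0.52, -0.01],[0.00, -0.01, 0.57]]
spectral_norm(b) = 0.59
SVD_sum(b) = [[0.31, -0.27, 0.12], [-0.27, 0.24, -0.10], [0.12, -0.1, 0.05]] + [[0.04, -0.02, -0.14], [-0.02, 0.01, 0.07], [-0.14, 0.07, 0.52]] + [[0.19, 0.23, 0.02], [0.23, 0.27, 0.03], [0.02, 0.03, 0.0]]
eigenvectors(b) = [[-0.64, 0.72, -0.26], [-0.76, -0.63, 0.12], [-0.08, 0.28, 0.96]]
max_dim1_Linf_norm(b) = 0.57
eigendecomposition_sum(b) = [[0.19, 0.23, 0.02], [0.23, 0.27, 0.03], [0.02, 0.03, 0.00]] + [[0.31, -0.27, 0.12],  [-0.27, 0.24, -0.10],  [0.12, -0.10, 0.05]] + [[0.04, -0.02, -0.14], [-0.02, 0.01, 0.07], [-0.14, 0.07, 0.52]]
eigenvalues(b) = [0.47, 0.59, 0.57]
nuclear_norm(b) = 1.63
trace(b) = 1.63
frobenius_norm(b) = 0.95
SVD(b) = [[0.72,-0.26,-0.64],[-0.63,0.12,-0.76],[0.28,0.96,-0.08]] @ diag([0.5927066189965594, 0.5686970884066967, 0.4685962925967442]) @ [[0.72, -0.63, 0.28], [-0.26, 0.12, 0.96], [-0.64, -0.76, -0.08]]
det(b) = 0.16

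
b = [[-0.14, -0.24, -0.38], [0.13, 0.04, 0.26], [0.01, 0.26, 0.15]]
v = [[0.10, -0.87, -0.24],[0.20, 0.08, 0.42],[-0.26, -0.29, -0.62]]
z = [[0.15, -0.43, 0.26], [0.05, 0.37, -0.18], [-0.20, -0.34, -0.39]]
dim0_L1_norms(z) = [0.4, 1.14, 0.83]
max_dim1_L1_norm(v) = 1.21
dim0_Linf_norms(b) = [0.14, 0.26, 0.38]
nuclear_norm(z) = 1.32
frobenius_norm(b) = 0.63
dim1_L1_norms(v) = [1.21, 0.7, 1.17]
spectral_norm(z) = 0.67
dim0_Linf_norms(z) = [0.2, 0.43, 0.39]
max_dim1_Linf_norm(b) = 0.38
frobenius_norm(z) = 0.87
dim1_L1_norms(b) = [0.76, 0.43, 0.42]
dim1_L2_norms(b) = [0.47, 0.29, 0.3]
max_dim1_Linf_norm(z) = 0.43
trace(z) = 0.13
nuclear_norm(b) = 0.79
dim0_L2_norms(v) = [0.34, 0.92, 0.79]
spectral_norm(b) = 0.60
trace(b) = 0.05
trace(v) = -0.44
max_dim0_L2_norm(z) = 0.66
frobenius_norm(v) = 1.26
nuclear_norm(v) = 1.72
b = z @ v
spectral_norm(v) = 1.09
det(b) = -0.00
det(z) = -0.04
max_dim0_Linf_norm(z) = 0.43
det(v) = 0.00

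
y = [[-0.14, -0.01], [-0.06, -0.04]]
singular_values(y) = [0.15, 0.03]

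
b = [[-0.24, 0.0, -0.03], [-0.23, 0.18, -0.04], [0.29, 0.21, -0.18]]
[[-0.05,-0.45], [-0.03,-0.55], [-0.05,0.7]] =b@[[0.13, 2.05], [0.17, -0.76], [0.70, -1.49]]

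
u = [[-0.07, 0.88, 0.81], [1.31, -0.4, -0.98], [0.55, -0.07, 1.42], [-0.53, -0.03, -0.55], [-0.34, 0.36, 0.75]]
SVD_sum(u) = [[-0.28, 0.35, 0.95], [0.36, -0.46, -1.24], [-0.3, 0.37, 1.01], [0.1, -0.12, -0.33], [-0.24, 0.3, 0.8]] + [[0.04, -0.01, 0.02],[0.88, -0.17, 0.32],[0.92, -0.18, 0.34],[-0.62, 0.12, -0.23],[-0.12, 0.02, -0.04]] + [[0.16,0.54,-0.15], [0.07,0.23,-0.07], [-0.08,-0.26,0.07], [-0.01,-0.03,0.01], [0.01,0.04,-0.01]]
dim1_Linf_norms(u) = [0.88, 1.31, 1.42, 0.55, 0.75]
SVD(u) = [[-0.46, 0.03, 0.84],[0.60, 0.62, 0.36],[-0.49, 0.65, -0.41],[0.16, -0.43, -0.05],[-0.39, -0.08, 0.06]] @ diag([2.265005163678081, 1.540396678987485, 0.6961534887335952]) @ [[0.26, -0.34, -0.90], [0.92, -0.18, 0.34], [0.28, 0.92, -0.26]]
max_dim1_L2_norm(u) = 1.68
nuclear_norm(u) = 4.50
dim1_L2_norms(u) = [1.2, 1.68, 1.52, 0.76, 0.9]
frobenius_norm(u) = 2.83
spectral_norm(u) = 2.27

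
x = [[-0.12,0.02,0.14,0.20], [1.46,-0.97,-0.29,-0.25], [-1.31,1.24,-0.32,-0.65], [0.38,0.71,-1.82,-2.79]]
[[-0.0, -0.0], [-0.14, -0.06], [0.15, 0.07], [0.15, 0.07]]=x @ [[-0.47,-0.23], [-0.52,-0.26], [0.14,0.07], [-0.34,-0.17]]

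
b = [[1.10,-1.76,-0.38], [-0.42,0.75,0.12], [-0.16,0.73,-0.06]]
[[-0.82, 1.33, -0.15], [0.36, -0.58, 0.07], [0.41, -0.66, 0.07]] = b@[[0.41, -0.67, 0.07], [0.67, -1.09, 0.12], [0.25, -0.4, 0.04]]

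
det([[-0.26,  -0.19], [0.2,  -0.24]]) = 0.100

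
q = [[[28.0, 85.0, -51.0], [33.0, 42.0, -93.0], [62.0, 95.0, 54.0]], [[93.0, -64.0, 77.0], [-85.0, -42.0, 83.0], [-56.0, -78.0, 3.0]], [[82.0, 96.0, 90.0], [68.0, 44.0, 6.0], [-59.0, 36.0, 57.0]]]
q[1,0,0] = 93.0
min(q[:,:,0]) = -85.0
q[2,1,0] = 68.0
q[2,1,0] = 68.0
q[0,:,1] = [85.0, 42.0, 95.0]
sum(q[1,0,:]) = 106.0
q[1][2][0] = -56.0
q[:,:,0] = [[28.0, 33.0, 62.0], [93.0, -85.0, -56.0], [82.0, 68.0, -59.0]]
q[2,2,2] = 57.0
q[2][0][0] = 82.0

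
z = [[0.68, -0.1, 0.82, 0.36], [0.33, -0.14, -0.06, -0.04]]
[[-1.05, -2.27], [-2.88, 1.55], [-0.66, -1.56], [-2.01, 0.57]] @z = [[-1.46, 0.42, -0.72, -0.29], [-1.45, 0.07, -2.45, -1.10], [-0.96, 0.28, -0.45, -0.18], [-1.18, 0.12, -1.68, -0.75]]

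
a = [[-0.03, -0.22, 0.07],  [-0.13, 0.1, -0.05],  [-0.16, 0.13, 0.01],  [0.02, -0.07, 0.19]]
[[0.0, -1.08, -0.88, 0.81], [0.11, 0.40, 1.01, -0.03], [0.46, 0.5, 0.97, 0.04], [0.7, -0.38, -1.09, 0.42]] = a@[[-1.31, 0.66, -3.72, -2.52], [1.56, 4.70, 3.17, -2.88], [4.39, -0.34, -4.18, 1.42]]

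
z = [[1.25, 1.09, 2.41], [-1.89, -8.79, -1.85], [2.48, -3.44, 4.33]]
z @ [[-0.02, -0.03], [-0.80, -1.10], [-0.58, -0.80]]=[[-2.29, -3.16], [8.14, 11.21], [0.19, 0.25]]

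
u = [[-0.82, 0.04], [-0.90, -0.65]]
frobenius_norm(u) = 1.38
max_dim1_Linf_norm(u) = 0.9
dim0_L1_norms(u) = [1.72, 0.69]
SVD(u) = [[-0.56, -0.83],[-0.83, 0.56]] @ diag([1.3107454407368742, 0.43410412297914974]) @ [[0.92,  0.39], [0.39,  -0.92]]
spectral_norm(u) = 1.31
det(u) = 0.57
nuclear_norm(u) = 1.74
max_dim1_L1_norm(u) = 1.55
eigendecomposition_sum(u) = [[-0.41-0.10j,  0.02+0.09j], [(-0.45-1.95j),  (-0.33+0.27j)]] + [[(-0.41+0.1j), (0.02-0.09j)], [-0.45+1.95j, -0.33-0.27j]]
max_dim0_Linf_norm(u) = 0.9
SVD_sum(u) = [[-0.68,-0.29], [-1.00,-0.43]] + [[-0.14, 0.33],[0.1, -0.22]]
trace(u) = -1.47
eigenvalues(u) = [(-0.74+0.17j), (-0.74-0.17j)]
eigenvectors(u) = [[(-0.09+0.18j), -0.09-0.18j], [(-0.98+0j), (-0.98-0j)]]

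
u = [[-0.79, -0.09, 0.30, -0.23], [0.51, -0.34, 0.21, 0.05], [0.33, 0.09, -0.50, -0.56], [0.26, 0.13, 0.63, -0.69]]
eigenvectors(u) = [[(-0.11-0.32j), -0.11+0.32j, (0.72+0j), 0.36+0.00j], [(-0.41+0.27j), (-0.41-0.27j), (-0.64+0j), -0.93+0.00j], [(-0.1-0.49j), (-0.1+0.49j), (-0.21+0j), 0.06+0.00j], [(-0.62+0j), (-0.62-0j), 0.18+0.00j, 0.07+0.00j]]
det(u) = 0.25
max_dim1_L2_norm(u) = 0.98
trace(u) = -2.32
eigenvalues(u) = [(-0.45+0.57j), (-0.45-0.57j), (-0.86+0j), (-0.56+0j)]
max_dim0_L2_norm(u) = 1.03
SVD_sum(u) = [[-0.57, -0.02, 0.05, 0.27], [0.37, 0.01, -0.03, -0.18], [0.52, 0.02, -0.05, -0.25], [0.44, 0.01, -0.04, -0.21]] + [[-0.14, 0.04, 0.39, -0.37], [0.01, -0.0, -0.03, 0.03], [0.01, -0.00, -0.04, 0.04], [-0.21, 0.05, 0.59, -0.56]] + [[-0.06, 0.05, -0.11, -0.09],[0.15, -0.14, 0.31, 0.25],[-0.19, 0.18, -0.39, -0.32],[0.03, -0.03, 0.06, 0.05]] + [[-0.02,  -0.16,  -0.03,  -0.04], [-0.02,  -0.21,  -0.04,  -0.05], [-0.01,  -0.1,  -0.02,  -0.03], [0.01,  0.09,  0.02,  0.02]]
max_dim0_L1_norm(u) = 1.89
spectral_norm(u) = 1.07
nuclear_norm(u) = 3.15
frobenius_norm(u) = 1.68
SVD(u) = [[-0.60,0.55,-0.22,0.54],[0.38,-0.04,0.6,0.7],[0.54,-0.06,-0.76,0.35],[0.45,0.83,0.12,-0.30]] @ diag([1.070276234281099, 1.0119465166736799, 0.7541475337260022, 0.31182451330847044]) @ [[0.9, 0.03, -0.08, -0.43], [-0.26, 0.07, 0.7, -0.66], [0.34, -0.31, 0.68, 0.56], [-0.10, -0.95, -0.18, -0.25]]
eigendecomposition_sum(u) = [[(-0+0.14j), -0.02+0.05j, (-0.09+0.18j), -0.16-0.16j], [0.20-0.05j, (0.08+0.01j), (0.28+0.07j), -0.16+0.28j], [-0.03+0.20j, (-0.04+0.08j), -0.17+0.24j, -0.21-0.26j], [0.24+0.09j, (0.08+0.06j), (0.25+0.27j), (-0.36+0.18j)]] + [[(-0-0.14j), (-0.02-0.05j), (-0.09-0.18j), -0.16+0.16j], [0.20+0.05j, (0.08-0.01j), 0.28-0.07j, (-0.16-0.28j)], [-0.03-0.20j, (-0.04-0.08j), -0.17-0.24j, -0.21+0.26j], [(0.24-0.09j), 0.08-0.06j, 0.25-0.27j, (-0.36-0.18j)]] + [[-1.13-0.00j, (-0.38-0j), 0.54-0.00j, (0.36+0j)],[1.00+0.00j, 0.34+0.00j, (-0.48+0j), (-0.32-0j)],[(0.34+0j), (0.11+0j), -0.16+0.00j, -0.11-0.00j],[-0.29-0.00j, -0.10-0.00j, 0.14-0.00j, (0.09+0j)]] + [[(0.35-0j),0.33-0.00j,-0.05+0.00j,(-0.27+0j)], [(-0.89+0j),(-0.84+0j),(0.12-0j),0.69-0.00j], [(0.05-0j),0.05-0.00j,-0.01+0.00j,-0.04+0.00j], [0.07-0.00j,(0.06-0j),(-0.01+0j),-0.05+0.00j]]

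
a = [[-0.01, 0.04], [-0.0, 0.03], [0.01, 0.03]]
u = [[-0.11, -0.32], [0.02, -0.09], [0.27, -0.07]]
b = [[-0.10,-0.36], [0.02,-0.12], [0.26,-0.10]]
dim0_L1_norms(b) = [0.38, 0.58]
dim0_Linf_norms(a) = [0.01, 0.04]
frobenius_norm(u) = 0.45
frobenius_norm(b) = 0.48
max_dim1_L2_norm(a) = 0.04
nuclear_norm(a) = 0.07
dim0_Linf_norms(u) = [0.27, 0.32]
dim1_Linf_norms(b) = [0.36, 0.12, 0.26]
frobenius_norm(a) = 0.06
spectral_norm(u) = 0.35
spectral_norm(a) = 0.06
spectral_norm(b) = 0.39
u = a + b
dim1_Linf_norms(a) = [0.04, 0.03, 0.03]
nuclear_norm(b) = 0.67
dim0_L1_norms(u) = [0.4, 0.48]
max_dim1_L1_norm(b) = 0.46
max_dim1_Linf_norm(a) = 0.04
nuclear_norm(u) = 0.63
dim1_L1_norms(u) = [0.43, 0.11, 0.34]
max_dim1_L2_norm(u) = 0.34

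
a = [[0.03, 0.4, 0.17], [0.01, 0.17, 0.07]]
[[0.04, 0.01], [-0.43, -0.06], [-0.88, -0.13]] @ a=[[0.0, 0.02, 0.01], [-0.01, -0.18, -0.08], [-0.03, -0.37, -0.16]]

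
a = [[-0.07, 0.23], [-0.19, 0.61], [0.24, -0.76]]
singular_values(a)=[1.05, 0.0]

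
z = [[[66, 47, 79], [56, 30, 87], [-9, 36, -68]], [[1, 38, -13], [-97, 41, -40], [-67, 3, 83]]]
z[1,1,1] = 41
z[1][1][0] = -97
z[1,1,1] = 41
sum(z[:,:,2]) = 128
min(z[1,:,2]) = -40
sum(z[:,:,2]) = 128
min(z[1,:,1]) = 3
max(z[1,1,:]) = 41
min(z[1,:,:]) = -97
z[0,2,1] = 36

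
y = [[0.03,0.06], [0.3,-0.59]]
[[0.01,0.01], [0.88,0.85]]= y @ [[1.58, 1.54], [-0.69, -0.66]]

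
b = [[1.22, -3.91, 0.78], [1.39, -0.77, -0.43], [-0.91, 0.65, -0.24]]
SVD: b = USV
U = [[-0.94, 0.33, 0.09], [-0.27, -0.87, 0.42], [0.22, 0.37, 0.9]]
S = [4.42, 1.32, 0.36]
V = [[-0.39, 0.91, -0.15], [-0.86, -0.30, 0.41], [-0.33, -0.29, -0.9]]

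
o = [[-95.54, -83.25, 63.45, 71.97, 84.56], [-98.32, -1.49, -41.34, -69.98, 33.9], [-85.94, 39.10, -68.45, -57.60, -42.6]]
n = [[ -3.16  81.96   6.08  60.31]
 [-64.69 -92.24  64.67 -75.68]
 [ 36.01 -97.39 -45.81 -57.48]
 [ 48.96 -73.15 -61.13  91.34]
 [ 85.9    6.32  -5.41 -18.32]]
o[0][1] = -83.25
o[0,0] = -95.54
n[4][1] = 6.32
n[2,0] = 36.01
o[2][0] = -85.94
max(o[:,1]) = 39.1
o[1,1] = -1.49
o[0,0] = -95.54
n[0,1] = 81.96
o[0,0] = -95.54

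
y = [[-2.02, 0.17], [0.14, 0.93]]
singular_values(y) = [2.03, 0.94]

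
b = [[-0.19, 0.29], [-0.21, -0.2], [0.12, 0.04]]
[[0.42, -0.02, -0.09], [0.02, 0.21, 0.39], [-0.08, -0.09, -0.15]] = b @ [[-0.91, -0.57, -0.95], [0.85, -0.44, -0.94]]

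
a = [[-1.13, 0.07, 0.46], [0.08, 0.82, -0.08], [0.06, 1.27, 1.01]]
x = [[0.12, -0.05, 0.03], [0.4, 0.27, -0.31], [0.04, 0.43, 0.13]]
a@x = [[-0.09, 0.27, 0.00], [0.33, 0.18, -0.26], [0.56, 0.77, -0.26]]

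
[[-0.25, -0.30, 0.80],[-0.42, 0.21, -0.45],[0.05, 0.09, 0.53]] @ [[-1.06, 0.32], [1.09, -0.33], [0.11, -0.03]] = [[0.03, -0.01], [0.62, -0.19], [0.10, -0.03]]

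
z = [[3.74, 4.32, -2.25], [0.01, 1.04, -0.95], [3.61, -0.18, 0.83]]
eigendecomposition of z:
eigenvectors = [[(-0.69+0j), -0.69-0.00j, (0.2+0j)], [-0.07-0.17j, -0.07+0.17j, -0.59+0.00j], [(-0.4+0.57j), -0.40-0.57j, (-0.78+0j)]]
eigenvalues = [(2.92+2.93j), (2.92-2.93j), (-0.22+0j)]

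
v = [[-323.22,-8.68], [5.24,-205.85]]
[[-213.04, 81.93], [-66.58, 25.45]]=v @ [[0.65, -0.25],[0.34, -0.13]]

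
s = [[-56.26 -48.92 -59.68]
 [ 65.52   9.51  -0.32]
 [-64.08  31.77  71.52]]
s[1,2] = -0.32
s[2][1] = 31.77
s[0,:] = [-56.26, -48.92, -59.68]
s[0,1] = -48.92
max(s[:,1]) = 31.77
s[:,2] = [-59.68, -0.32, 71.52]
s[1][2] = -0.32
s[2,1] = 31.77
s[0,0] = -56.26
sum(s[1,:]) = 74.71000000000001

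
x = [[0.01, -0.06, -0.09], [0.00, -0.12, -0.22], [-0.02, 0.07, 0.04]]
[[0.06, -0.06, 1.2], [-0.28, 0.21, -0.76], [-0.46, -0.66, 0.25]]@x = [[-0.02, 0.09, 0.06], [0.01, -0.06, -0.05], [-0.01, 0.12, 0.20]]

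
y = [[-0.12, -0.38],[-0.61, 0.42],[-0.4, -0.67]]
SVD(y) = [[0.45, 0.04],  [-0.3, 0.95],  [0.84, 0.32]] @ diag([0.8852097461991825, 0.7297970301624823]) @ [[-0.24, -0.97],  [-0.97, 0.24]]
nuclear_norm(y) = 1.62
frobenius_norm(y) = 1.15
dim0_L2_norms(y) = [0.74, 0.88]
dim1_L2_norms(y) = [0.4, 0.74, 0.78]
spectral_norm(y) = 0.89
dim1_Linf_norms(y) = [0.38, 0.61, 0.67]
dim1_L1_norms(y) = [0.5, 1.03, 1.07]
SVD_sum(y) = [[-0.09, -0.39], [0.06, 0.26], [-0.18, -0.72]] + [[-0.03, 0.01],  [-0.67, 0.16],  [-0.22, 0.05]]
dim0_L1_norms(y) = [1.13, 1.47]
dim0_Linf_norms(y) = [0.61, 0.67]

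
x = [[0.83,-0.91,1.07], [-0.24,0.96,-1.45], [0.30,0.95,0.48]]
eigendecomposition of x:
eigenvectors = [[(0.92+0j), -0.62+0.00j, (-0.62-0j)],[-0.37+0.00j, (0.41+0.44j), (0.41-0.44j)],[(-0.13+0j), (0.48-0.16j), (0.48+0.16j)]]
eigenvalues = [(1.04+0j), (0.61+0.91j), (0.61-0.91j)]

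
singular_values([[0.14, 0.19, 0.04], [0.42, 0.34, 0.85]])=[1.02, 0.18]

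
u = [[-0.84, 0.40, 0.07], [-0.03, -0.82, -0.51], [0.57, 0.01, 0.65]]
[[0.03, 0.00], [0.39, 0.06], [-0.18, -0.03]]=u @ [[-0.25,-0.04], [-0.43,-0.07], [-0.05,-0.01]]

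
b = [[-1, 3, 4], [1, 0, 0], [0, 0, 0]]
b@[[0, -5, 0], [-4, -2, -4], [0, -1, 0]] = [[-12, -5, -12], [0, -5, 0], [0, 0, 0]]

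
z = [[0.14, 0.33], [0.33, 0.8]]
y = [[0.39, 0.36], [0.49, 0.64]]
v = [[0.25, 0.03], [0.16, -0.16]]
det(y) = 0.07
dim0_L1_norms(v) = [0.41, 0.19]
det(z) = 0.00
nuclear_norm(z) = 0.94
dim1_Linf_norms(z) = [0.33, 0.8]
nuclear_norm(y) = 1.04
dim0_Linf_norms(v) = [0.25, 0.16]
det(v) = -0.04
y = z + v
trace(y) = 1.03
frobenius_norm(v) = 0.34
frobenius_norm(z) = 0.94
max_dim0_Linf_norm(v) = 0.25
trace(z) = 0.94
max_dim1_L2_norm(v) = 0.25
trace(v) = 0.09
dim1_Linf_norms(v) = [0.25, 0.16]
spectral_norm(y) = 0.96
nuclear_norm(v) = 0.45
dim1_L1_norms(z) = [0.47, 1.13]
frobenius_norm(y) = 0.97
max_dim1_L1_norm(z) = 1.13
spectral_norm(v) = 0.30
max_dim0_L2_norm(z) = 0.87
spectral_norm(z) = 0.94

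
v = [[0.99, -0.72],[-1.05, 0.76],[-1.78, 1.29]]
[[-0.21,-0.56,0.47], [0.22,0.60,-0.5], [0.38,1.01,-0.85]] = v @ [[-0.19, -1.03, 0.44],  [0.03, -0.64, -0.05]]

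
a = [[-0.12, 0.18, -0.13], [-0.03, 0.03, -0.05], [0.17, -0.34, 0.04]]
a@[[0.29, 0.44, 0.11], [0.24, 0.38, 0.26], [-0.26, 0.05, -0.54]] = [[0.04, 0.01, 0.1], [0.01, -0.0, 0.03], [-0.04, -0.05, -0.09]]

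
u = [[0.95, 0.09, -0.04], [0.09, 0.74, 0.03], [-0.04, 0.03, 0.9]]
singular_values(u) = [0.99, 0.9, 0.7]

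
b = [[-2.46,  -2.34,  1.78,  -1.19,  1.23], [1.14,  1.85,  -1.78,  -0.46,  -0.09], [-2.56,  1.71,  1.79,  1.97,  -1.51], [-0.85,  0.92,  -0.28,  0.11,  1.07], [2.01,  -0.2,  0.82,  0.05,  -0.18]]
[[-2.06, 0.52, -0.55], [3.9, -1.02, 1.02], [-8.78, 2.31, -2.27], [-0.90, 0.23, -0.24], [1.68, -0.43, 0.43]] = b@[[1.24, -0.32, 0.32], [0.04, -0.01, 0.01], [-0.83, 0.22, -0.22], [-2.05, 0.54, -0.53], [0.10, -0.03, 0.02]]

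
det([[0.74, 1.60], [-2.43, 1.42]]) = 4.939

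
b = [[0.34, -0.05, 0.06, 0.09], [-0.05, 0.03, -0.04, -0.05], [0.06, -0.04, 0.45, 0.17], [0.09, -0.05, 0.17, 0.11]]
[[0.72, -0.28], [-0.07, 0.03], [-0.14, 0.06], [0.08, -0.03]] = b@ [[2.35,-0.93], [-0.62,0.24], [-0.29,0.12], [-1.04,0.41]]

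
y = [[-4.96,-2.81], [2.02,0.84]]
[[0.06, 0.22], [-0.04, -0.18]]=y @ [[-0.04,-0.22], [0.05,0.31]]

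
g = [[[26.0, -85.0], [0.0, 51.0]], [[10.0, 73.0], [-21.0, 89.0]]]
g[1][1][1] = 89.0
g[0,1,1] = 51.0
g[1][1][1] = 89.0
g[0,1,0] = 0.0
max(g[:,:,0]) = 26.0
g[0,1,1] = 51.0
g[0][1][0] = 0.0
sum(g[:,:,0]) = 15.0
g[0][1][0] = 0.0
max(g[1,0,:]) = 73.0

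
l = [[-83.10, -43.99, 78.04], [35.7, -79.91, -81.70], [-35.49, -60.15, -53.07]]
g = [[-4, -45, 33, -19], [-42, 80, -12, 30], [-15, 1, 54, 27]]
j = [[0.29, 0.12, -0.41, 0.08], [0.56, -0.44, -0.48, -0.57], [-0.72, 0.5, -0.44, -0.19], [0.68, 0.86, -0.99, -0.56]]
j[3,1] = 0.865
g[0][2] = 33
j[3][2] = -0.986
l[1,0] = 35.7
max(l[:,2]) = 78.04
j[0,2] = -0.413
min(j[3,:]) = -0.986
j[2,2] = -0.445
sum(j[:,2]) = -2.327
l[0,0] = -83.1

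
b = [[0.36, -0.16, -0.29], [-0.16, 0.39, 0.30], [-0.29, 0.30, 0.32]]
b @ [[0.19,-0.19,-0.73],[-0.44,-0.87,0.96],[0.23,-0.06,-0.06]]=[[0.07,0.09,-0.4],  [-0.13,-0.33,0.47],  [-0.11,-0.23,0.48]]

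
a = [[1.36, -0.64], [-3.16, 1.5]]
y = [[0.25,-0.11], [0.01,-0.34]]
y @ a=[[0.69, -0.32], [1.09, -0.52]]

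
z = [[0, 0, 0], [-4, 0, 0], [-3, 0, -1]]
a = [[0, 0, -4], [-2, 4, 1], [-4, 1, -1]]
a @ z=[[12, 0, 4], [-19, 0, -1], [-1, 0, 1]]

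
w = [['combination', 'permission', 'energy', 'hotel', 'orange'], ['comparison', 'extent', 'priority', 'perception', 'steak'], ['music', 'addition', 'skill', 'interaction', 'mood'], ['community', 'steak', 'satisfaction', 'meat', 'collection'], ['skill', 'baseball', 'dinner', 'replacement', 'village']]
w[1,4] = 'steak'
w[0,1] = 'permission'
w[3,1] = 'steak'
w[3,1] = 'steak'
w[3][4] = 'collection'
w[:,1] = ['permission', 'extent', 'addition', 'steak', 'baseball']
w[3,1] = 'steak'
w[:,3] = ['hotel', 'perception', 'interaction', 'meat', 'replacement']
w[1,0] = 'comparison'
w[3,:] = ['community', 'steak', 'satisfaction', 'meat', 'collection']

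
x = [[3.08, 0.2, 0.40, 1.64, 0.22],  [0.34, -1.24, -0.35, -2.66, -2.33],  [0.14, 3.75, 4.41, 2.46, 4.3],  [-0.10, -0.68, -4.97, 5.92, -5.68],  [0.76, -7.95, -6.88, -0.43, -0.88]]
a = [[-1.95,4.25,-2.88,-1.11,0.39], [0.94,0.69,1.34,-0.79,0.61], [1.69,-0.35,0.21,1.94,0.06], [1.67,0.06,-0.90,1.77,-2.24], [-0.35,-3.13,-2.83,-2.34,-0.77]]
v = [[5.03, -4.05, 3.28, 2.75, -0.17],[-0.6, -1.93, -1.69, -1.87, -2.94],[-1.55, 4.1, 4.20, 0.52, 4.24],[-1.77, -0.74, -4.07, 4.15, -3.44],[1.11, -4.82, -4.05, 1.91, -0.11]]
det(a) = -185.78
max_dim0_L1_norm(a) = 8.48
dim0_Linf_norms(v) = [5.03, 4.82, 4.2, 4.15, 4.24]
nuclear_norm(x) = 30.31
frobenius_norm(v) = 15.10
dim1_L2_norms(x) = [3.52, 3.78, 7.62, 9.62, 10.59]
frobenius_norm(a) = 8.85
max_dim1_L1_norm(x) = 17.35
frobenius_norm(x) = 17.01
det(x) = -742.15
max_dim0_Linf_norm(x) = 7.95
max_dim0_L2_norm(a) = 5.33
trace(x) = 11.29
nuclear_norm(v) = 28.71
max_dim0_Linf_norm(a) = 4.25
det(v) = -1550.14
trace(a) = -0.05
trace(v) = 11.34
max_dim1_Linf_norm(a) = 4.25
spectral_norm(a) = 5.89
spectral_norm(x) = 13.76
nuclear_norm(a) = 17.33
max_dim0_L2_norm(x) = 9.58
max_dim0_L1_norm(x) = 17.01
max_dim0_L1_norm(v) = 17.29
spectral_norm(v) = 11.13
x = a + v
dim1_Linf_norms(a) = [4.25, 1.34, 1.94, 2.24, 3.13]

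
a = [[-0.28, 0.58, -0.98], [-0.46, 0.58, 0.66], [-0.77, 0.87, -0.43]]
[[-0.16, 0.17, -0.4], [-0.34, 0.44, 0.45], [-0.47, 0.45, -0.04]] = a @ [[0.50, -0.13, -0.06], [-0.13, 0.48, 0.15], [-0.06, 0.15, 0.51]]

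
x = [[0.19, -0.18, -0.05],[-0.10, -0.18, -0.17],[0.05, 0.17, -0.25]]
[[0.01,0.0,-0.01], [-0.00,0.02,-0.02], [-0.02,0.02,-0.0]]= x @ [[0.03, -0.03, 0.01], [-0.04, -0.02, 0.07], [0.05, -0.10, 0.05]]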